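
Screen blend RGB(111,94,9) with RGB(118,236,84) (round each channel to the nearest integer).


Screen: C = 255 - (255-A)×(255-B)/255, rounded to nearest integer
R: 255 - (255-111)×(255-118)/255 = 255 - 19728/255 ≈ 255 - 77.365 = 177.635 → 178
G: 255 - (255-94)×(255-236)/255 = 255 - 3059/255 ≈ 255 - 11.996 = 243.004 → 243
B: 255 - (255-9)×(255-84)/255 = 255 - 42066/255 ≈ 255 - 164.965 = 90.035 → 90
= RGB(178, 243, 90)


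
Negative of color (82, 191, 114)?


Invert: (255-R, 255-G, 255-B)
R: 255-82 = 173
G: 255-191 = 64
B: 255-114 = 141
= RGB(173, 64, 141)


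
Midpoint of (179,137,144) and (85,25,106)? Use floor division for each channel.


Midpoint: each channel = ⌊(C₁+C₂)/2⌋
R: ⌊(179+85)/2⌋ = 132
G: ⌊(137+25)/2⌋ = 81
B: ⌊(144+106)/2⌋ = 125
= RGB(132, 81, 125)


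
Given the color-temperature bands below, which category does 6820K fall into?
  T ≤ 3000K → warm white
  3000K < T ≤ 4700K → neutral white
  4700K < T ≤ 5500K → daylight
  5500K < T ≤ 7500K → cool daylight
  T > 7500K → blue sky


Temperature: 6820K
5500K < 6820K ≤ 7500K → cool daylight
Classification: cool daylight


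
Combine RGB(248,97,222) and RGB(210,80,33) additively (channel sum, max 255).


Additive: each channel = min(255, C₁+C₂)
R: 248+210 = 458 → 255
G: 97+80 = 177 → 177
B: 222+33 = 255 → 255
= RGB(255, 177, 255)


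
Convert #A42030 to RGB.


A4 → 164 (R)
20 → 32 (G)
30 → 48 (B)
= RGB(164, 32, 48)


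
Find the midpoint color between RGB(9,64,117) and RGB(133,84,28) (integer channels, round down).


Midpoint: each channel = ⌊(C₁+C₂)/2⌋
R: ⌊(9+133)/2⌋ = 71
G: ⌊(64+84)/2⌋ = 74
B: ⌊(117+28)/2⌋ = 72
= RGB(71, 74, 72)


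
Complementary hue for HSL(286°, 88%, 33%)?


Complement = opposite side of color wheel = hue + 180°
H' = (286 + 180) mod 360 = 106°
S and L unchanged.
= HSL(106°, 88%, 33%)


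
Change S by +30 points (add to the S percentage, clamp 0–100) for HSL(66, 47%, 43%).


Original S = 47%
Adjustment = +30 percentage points
New S = 47 + (30) = 77
Clamp to [0, 100] → 77
= HSL(66°, 77%, 43%)


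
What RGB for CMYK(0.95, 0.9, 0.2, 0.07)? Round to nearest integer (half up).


R = 255 × (1-C) × (1-K) = 255 × 0.05 × 0.93 = 11.8575 → 12
G = 255 × (1-M) × (1-K) = 255 × 0.10 × 0.93 = 23.715 → 24
B = 255 × (1-Y) × (1-K) = 255 × 0.80 × 0.93 = 189.72 → 190
= RGB(12, 24, 190)


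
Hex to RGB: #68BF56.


68 → 104 (R)
BF → 191 (G)
56 → 86 (B)
= RGB(104, 191, 86)


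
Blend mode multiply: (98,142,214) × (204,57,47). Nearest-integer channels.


Multiply: C = A×B/255, rounded to nearest integer
R: 98×204/255 = 19992/255 ≈ 78.400 → 78
G: 142×57/255 = 8094/255 ≈ 31.741 → 32
B: 214×47/255 = 10058/255 ≈ 39.443 → 39
= RGB(78, 32, 39)


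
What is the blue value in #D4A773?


Color: #D4A773
R = D4 = 212
G = A7 = 167
B = 73 = 115
Blue = 115


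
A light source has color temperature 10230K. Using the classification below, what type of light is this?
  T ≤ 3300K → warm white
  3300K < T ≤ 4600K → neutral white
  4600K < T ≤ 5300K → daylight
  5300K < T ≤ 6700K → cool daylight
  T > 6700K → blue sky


Temperature: 10230K
10230K > 6700K → blue sky
Classification: blue sky


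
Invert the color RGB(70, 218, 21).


Invert: (255-R, 255-G, 255-B)
R: 255-70 = 185
G: 255-218 = 37
B: 255-21 = 234
= RGB(185, 37, 234)


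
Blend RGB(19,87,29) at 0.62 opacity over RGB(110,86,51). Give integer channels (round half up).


C = α×F + (1-α)×B, with 1-α = 0.38
R: 0.62×19 + 0.38×110 = 11.78 + 41.80 = 53.58 → 54
G: 0.62×87 + 0.38×86 = 53.94 + 32.68 = 86.62 → 87
B: 0.62×29 + 0.38×51 = 17.98 + 19.38 = 37.36 → 37
= RGB(54, 87, 37)


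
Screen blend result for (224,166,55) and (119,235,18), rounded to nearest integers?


Screen: C = 255 - (255-A)×(255-B)/255, rounded to nearest integer
R: 255 - (255-224)×(255-119)/255 = 255 - 4216/255 ≈ 255 - 16.533 = 238.467 → 238
G: 255 - (255-166)×(255-235)/255 = 255 - 1780/255 ≈ 255 - 6.980 = 248.020 → 248
B: 255 - (255-55)×(255-18)/255 = 255 - 47400/255 ≈ 255 - 185.882 = 69.118 → 69
= RGB(238, 248, 69)


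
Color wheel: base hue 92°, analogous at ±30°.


Base hue: 92°
Left analog: (92 - 30) mod 360 = 62°
Right analog: (92 + 30) mod 360 = 122°
Analogous hues = 62° and 122°


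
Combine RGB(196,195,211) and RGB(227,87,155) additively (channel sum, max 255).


Additive: each channel = min(255, C₁+C₂)
R: 196+227 = 423 → 255
G: 195+87 = 282 → 255
B: 211+155 = 366 → 255
= RGB(255, 255, 255)


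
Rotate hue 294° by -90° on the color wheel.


New hue = (H + rotation) mod 360
New hue = (294 -90) mod 360
= 204 mod 360
= 204°


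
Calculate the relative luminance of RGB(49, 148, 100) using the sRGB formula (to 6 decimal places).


Linearize each channel (sRGB transfer function): c = v/255; c_lin = c/12.92 if c ≤ 0.04045, else ((c+0.055)/1.055)^2.4
  R: 49/255 ≈ 0.192157 > 0.04045 → ((0.192157+0.055)/1.055)^2.4 ≈ 0.030713
  G: 148/255 ≈ 0.580392 > 0.04045 → ((0.580392+0.055)/1.055)^2.4 ≈ 0.296138
  B: 100/255 ≈ 0.392157 > 0.04045 → ((0.392157+0.055)/1.055)^2.4 ≈ 0.127438
R_lin = 0.030713, G_lin = 0.296138, B_lin = 0.127438
L = 0.2126×R + 0.7152×G + 0.0722×B
L = 0.2126×0.030713 + 0.7152×0.296138 + 0.0722×0.127438
L ≈ 0.227529


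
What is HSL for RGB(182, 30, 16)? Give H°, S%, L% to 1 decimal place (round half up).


Normalize: R'=182/255≈0.7137, G'=30/255≈0.1176, B'=16/255≈0.0627
Max=182/255, Min=16/255, Δ=Max-Min=166/255
L = (Max+Min)/2 = (182+16)/510 = 198/510 = 0.38823… → L = 38.8%
L ≤ 0.5 → S = Δ/(Max+Min) = 166/(182+16) = 166/198 = 0.83838… → S = 83.8%
(the 1/255 factors cancel in S and H, so raw channel differences can be used)
Max is R' → H = 60 × (((G-B)/Δ) mod 6) = 60 × (((30-16)/166) mod 6)
  14/166 = 0.0843…
  H = 60 × 0.0843… = 5.060…° → H = 5.1°
= HSL(5.1°, 83.8%, 38.8%)


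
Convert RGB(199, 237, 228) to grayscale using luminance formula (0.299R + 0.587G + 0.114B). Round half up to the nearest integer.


Gray = 0.299×R + 0.587×G + 0.114×B
Gray = 0.299×199 + 0.587×237 + 0.114×228
Gray = 59.501 + 139.119 + 25.992
Gray = 224.612 → round half up → 225
Gray = 225


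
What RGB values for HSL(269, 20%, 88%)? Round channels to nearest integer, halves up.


H=269°, S=0.20, L=0.88
C = (1-|2L-1|)×S = (1-|0.76|)×0.20 = 0.048
H' = H/60 = 269/60 ≈ 4.4833; X = C×(1-|H' mod 2 - 1|) = 0.0232
m = L - C/2 = 0.88 - 0.024 = 0.856
Sector ⌊H'⌋ = 4 → (R',G',B') = (0.0232, 0.0, 0.048)
RGB = ((R'+m)×255, (G'+m)×255, (B'+m)×255) = (224.196, 218.28, 230.52)
Round half up → RGB(224, 218, 231)


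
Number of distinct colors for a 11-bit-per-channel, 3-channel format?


Total bits = 11 bits/channel × 3 channels = 33 bits
Distinct colors = 2^33
= 8,589,934,592 colors


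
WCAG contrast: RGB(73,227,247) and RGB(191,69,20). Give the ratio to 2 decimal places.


Linearize each sRGB channel c=v/255: c/12.92 if c ≤ 0.04045 else ((c+0.055)/1.055)^2.4
L = 0.2126×R_lin + 0.7152×G_lin + 0.0722×B_lin
Color 1 (73,227,247):
  R=73: 73/255≈0.2863 > 0.04045 → ((0.2863+0.055)/1.055)^2.4 ≈ 0.06663
  G=227: 227/255≈0.8902 > 0.04045 → ((0.8902+0.055)/1.055)^2.4 ≈ 0.76815
  B=247: 247/255≈0.9686 > 0.04045 → ((0.9686+0.055)/1.055)^2.4 ≈ 0.93011
  L1 = 0.2126×0.06663 + 0.7152×0.76815 + 0.0722×0.93011 ≈ 0.63070
Color 2 (191,69,20):
  R=191: 191/255≈0.7490 > 0.04045 → ((0.7490+0.055)/1.055)^2.4 ≈ 0.52100
  G=69: 69/255≈0.2706 > 0.04045 → ((0.2706+0.055)/1.055)^2.4 ≈ 0.05951
  B=20: 20/255≈0.0784 > 0.04045 → ((0.0784+0.055)/1.055)^2.4 ≈ 0.00700
  L2 = 0.2126×0.52100 + 0.7152×0.05951 + 0.0722×0.00700 ≈ 0.15383
Lighter = 0.63070, Darker = 0.15383
Ratio = (L_lighter + 0.05) / (L_darker + 0.05)
Ratio = (0.63070 + 0.05) / (0.15383 + 0.05) = 0.68070 / 0.20383 ≈ 3.3395
Ratio ≈ 3.34:1


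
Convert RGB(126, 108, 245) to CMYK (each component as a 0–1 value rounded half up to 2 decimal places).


R'=126/255≈0.4941, G'=108/255≈0.4235, B'=245/255≈0.9608
K = 1 - max(R',G',B') = 1 - 245/255 = 10/255 = 0.03921… → 0.04
(1-R'-K)/(1-K) simplifies to (max-R)/max with max = 245:
C = (245-126)/245 = 119/245 = 0.48571… → 0.49
M = (245-108)/245 = 137/245 = 0.55918… → 0.56
Y = (245-245)/245 = 0/245 = 0 → 0.00
= CMYK(0.49, 0.56, 0.00, 0.04)


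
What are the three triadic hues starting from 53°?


Triadic: equally spaced at 120° intervals
H1 = 53°
H2 = (53 + 120) mod 360 = 173°
H3 = (53 + 240) mod 360 = 293°
Triadic = 53°, 173°, 293°


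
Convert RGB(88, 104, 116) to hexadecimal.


R = 88 → 58 (hex)
G = 104 → 68 (hex)
B = 116 → 74 (hex)
Hex = #586874


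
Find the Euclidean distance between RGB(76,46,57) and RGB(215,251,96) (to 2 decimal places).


d = √[(R₁-R₂)² + (G₁-G₂)² + (B₁-B₂)²]
d = √[(76-215)² + (46-251)² + (57-96)²]
d = √[19321 + 42025 + 1521]
d = √62867
d ≈ 250.73


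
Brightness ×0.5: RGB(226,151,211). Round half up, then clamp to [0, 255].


Multiply each channel by 0.5, round half up, clamp to [0, 255]
R: 226×0.5 = 113
G: 151×0.5 = 75.5 → round → 76
B: 211×0.5 = 105.5 → round → 106
= RGB(113, 76, 106)


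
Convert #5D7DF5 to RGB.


5D → 93 (R)
7D → 125 (G)
F5 → 245 (B)
= RGB(93, 125, 245)


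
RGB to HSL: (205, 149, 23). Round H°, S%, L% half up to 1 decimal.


Normalize: R'=205/255≈0.8039, G'=149/255≈0.5843, B'=23/255≈0.0902
Max=205/255, Min=23/255, Δ=Max-Min=182/255
L = (Max+Min)/2 = (205+23)/510 = 228/510 = 0.44705… → L = 44.7%
L ≤ 0.5 → S = Δ/(Max+Min) = 182/(205+23) = 182/228 = 0.79824… → S = 79.8%
(the 1/255 factors cancel in S and H, so raw channel differences can be used)
Max is R' → H = 60 × (((G-B)/Δ) mod 6) = 60 × (((149-23)/182) mod 6)
  126/182 = 0.6923…
  H = 60 × 0.6923… = 41.538…° → H = 41.5°
= HSL(41.5°, 79.8%, 44.7%)


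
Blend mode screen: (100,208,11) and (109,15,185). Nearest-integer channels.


Screen: C = 255 - (255-A)×(255-B)/255, rounded to nearest integer
R: 255 - (255-100)×(255-109)/255 = 255 - 22630/255 ≈ 255 - 88.745 = 166.255 → 166
G: 255 - (255-208)×(255-15)/255 = 255 - 11280/255 ≈ 255 - 44.235 = 210.765 → 211
B: 255 - (255-11)×(255-185)/255 = 255 - 17080/255 ≈ 255 - 66.980 = 188.020 → 188
= RGB(166, 211, 188)


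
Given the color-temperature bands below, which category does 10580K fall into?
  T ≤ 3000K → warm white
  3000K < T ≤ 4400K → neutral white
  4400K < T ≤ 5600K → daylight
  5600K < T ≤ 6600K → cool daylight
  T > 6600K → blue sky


Temperature: 10580K
10580K > 6600K → blue sky
Classification: blue sky


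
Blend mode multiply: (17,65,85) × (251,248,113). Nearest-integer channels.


Multiply: C = A×B/255, rounded to nearest integer
R: 17×251/255 = 4267/255 ≈ 16.733 → 17
G: 65×248/255 = 16120/255 ≈ 63.216 → 63
B: 85×113/255 = 9605/255 ≈ 37.667 → 38
= RGB(17, 63, 38)


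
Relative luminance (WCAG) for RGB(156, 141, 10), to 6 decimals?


Linearize each channel (sRGB transfer function): c = v/255; c_lin = c/12.92 if c ≤ 0.04045, else ((c+0.055)/1.055)^2.4
  R: 156/255 ≈ 0.611765 > 0.04045 → ((0.611765+0.055)/1.055)^2.4 ≈ 0.332452
  G: 141/255 ≈ 0.552941 > 0.04045 → ((0.552941+0.055)/1.055)^2.4 ≈ 0.266356
  B: 10/255 ≈ 0.039216 ≤ 0.04045 → 0.039216/12.92 ≈ 0.003035
R_lin = 0.332452, G_lin = 0.266356, B_lin = 0.003035
L = 0.2126×R + 0.7152×G + 0.0722×B
L = 0.2126×0.332452 + 0.7152×0.266356 + 0.0722×0.003035
L ≈ 0.261396


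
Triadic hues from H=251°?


Triadic: equally spaced at 120° intervals
H1 = 251°
H2 = (251 + 120) mod 360 = 11°
H3 = (251 + 240) mod 360 = 131°
Triadic = 251°, 11°, 131°


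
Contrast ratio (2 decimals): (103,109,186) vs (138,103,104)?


Linearize each sRGB channel c=v/255: c/12.92 if c ≤ 0.04045 else ((c+0.055)/1.055)^2.4
L = 0.2126×R_lin + 0.7152×G_lin + 0.0722×B_lin
Color 1 (103,109,186):
  R=103: 103/255≈0.4039 > 0.04045 → ((0.4039+0.055)/1.055)^2.4 ≈ 0.13563
  G=109: 109/255≈0.4275 > 0.04045 → ((0.4275+0.055)/1.055)^2.4 ≈ 0.15293
  B=186: 186/255≈0.7294 > 0.04045 → ((0.7294+0.055)/1.055)^2.4 ≈ 0.49102
  L1 = 0.2126×0.13563 + 0.7152×0.15293 + 0.0722×0.49102 ≈ 0.17366
Color 2 (138,103,104):
  R=138: 138/255≈0.5412 > 0.04045 → ((0.5412+0.055)/1.055)^2.4 ≈ 0.25415
  G=103: 103/255≈0.4039 > 0.04045 → ((0.4039+0.055)/1.055)^2.4 ≈ 0.13563
  B=104: 104/255≈0.4078 > 0.04045 → ((0.4078+0.055)/1.055)^2.4 ≈ 0.13843
  L2 = 0.2126×0.25415 + 0.7152×0.13563 + 0.0722×0.13843 ≈ 0.16103
Lighter = 0.17366, Darker = 0.16103
Ratio = (L_lighter + 0.05) / (L_darker + 0.05)
Ratio = (0.17366 + 0.05) / (0.16103 + 0.05) = 0.22366 / 0.21103 ≈ 1.0598
Ratio ≈ 1.06:1


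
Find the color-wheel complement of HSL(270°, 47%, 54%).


Complement = opposite side of color wheel = hue + 180°
H' = (270 + 180) mod 360 = 90°
S and L unchanged.
= HSL(90°, 47%, 54%)


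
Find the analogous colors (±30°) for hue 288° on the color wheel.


Base hue: 288°
Left analog: (288 - 30) mod 360 = 258°
Right analog: (288 + 30) mod 360 = 318°
Analogous hues = 258° and 318°


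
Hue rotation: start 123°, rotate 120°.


New hue = (H + rotation) mod 360
New hue = (123 + 120) mod 360
= 243 mod 360
= 243°


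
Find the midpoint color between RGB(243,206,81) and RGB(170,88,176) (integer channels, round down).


Midpoint: each channel = ⌊(C₁+C₂)/2⌋
R: ⌊(243+170)/2⌋ = 206
G: ⌊(206+88)/2⌋ = 147
B: ⌊(81+176)/2⌋ = 128
= RGB(206, 147, 128)


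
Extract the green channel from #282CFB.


Color: #282CFB
R = 28 = 40
G = 2C = 44
B = FB = 251
Green = 44


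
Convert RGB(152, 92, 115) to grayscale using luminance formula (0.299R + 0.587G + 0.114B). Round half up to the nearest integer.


Gray = 0.299×R + 0.587×G + 0.114×B
Gray = 0.299×152 + 0.587×92 + 0.114×115
Gray = 45.448 + 54.004 + 13.110
Gray = 112.562 → round half up → 113
Gray = 113


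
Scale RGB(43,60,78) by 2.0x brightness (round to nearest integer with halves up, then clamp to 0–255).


Multiply each channel by 2.0, round half up, clamp to [0, 255]
R: 43×2.0 = 86
G: 60×2.0 = 120
B: 78×2.0 = 156
= RGB(86, 120, 156)


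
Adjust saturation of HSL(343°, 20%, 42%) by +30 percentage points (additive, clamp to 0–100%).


Original S = 20%
Adjustment = +30 percentage points
New S = 20 + (30) = 50
Clamp to [0, 100] → 50
= HSL(343°, 50%, 42%)


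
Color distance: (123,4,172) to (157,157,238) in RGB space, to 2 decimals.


d = √[(R₁-R₂)² + (G₁-G₂)² + (B₁-B₂)²]
d = √[(123-157)² + (4-157)² + (172-238)²]
d = √[1156 + 23409 + 4356]
d = √28921
d ≈ 170.06


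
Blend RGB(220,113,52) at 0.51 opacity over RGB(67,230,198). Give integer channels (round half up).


C = α×F + (1-α)×B, with 1-α = 0.49
R: 0.51×220 + 0.49×67 = 112.20 + 32.83 = 145.03 → 145
G: 0.51×113 + 0.49×230 = 57.63 + 112.70 = 170.33 → 170
B: 0.51×52 + 0.49×198 = 26.52 + 97.02 = 123.54 → 124
= RGB(145, 170, 124)


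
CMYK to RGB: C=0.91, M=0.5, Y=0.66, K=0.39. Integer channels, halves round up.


R = 255 × (1-C) × (1-K) = 255 × 0.09 × 0.61 = 13.9995 → 14
G = 255 × (1-M) × (1-K) = 255 × 0.50 × 0.61 = 77.775 → 78
B = 255 × (1-Y) × (1-K) = 255 × 0.34 × 0.61 = 52.887 → 53
= RGB(14, 78, 53)


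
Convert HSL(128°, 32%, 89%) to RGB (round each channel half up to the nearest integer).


H=128°, S=0.32, L=0.89
C = (1-|2L-1|)×S = (1-|0.78|)×0.32 = 0.0704
H' = H/60 = 128/60 ≈ 2.1333; X = C×(1-|H' mod 2 - 1|) ≈ 0.0094
m = L - C/2 = 0.89 - 0.0352 = 0.8548
Sector ⌊H'⌋ = 2 → (R',G',B') = (0.0, 0.0704, ≈0.0094)
RGB = ((R'+m)×255, (G'+m)×255, (B'+m)×255) = (217.974, 235.926, 220.3676)
Round half up → RGB(218, 236, 220)


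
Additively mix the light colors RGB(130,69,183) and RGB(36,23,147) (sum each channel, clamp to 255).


Additive: each channel = min(255, C₁+C₂)
R: 130+36 = 166 → 166
G: 69+23 = 92 → 92
B: 183+147 = 330 → 255
= RGB(166, 92, 255)


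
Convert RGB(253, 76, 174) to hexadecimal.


R = 253 → FD (hex)
G = 76 → 4C (hex)
B = 174 → AE (hex)
Hex = #FD4CAE


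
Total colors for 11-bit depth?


Colors = 2^bits = 2^11
= 2,048 colors


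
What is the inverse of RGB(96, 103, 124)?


Invert: (255-R, 255-G, 255-B)
R: 255-96 = 159
G: 255-103 = 152
B: 255-124 = 131
= RGB(159, 152, 131)


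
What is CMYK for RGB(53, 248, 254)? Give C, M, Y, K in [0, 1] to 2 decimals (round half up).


R'=53/255≈0.2078, G'=248/255≈0.9725, B'=254/255≈0.9961
K = 1 - max(R',G',B') = 1 - 254/255 = 1/255 = 0.00392… → 0.00
(1-R'-K)/(1-K) simplifies to (max-R)/max with max = 254:
C = (254-53)/254 = 201/254 = 0.79133… → 0.79
M = (254-248)/254 = 6/254 = 0.02362… → 0.02
Y = (254-254)/254 = 0/254 = 0 → 0.00
= CMYK(0.79, 0.02, 0.00, 0.00)


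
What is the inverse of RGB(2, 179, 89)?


Invert: (255-R, 255-G, 255-B)
R: 255-2 = 253
G: 255-179 = 76
B: 255-89 = 166
= RGB(253, 76, 166)


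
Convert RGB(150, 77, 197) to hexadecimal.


R = 150 → 96 (hex)
G = 77 → 4D (hex)
B = 197 → C5 (hex)
Hex = #964DC5


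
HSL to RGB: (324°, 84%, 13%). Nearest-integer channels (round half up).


H=324°, S=0.84, L=0.13
C = (1-|2L-1|)×S = (1-|-0.74|)×0.84 = 0.2184
H' = H/60 = 324/60 ≈ 5.4000; X = C×(1-|H' mod 2 - 1|) = 0.13104
m = L - C/2 = 0.13 - 0.1092 = 0.0208
Sector ⌊H'⌋ = 5 → (R',G',B') = (0.2184, 0.0, 0.13104)
RGB = ((R'+m)×255, (G'+m)×255, (B'+m)×255) = (60.996, 5.304, 38.7192)
Round half up → RGB(61, 5, 39)


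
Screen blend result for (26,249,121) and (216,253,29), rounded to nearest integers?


Screen: C = 255 - (255-A)×(255-B)/255, rounded to nearest integer
R: 255 - (255-26)×(255-216)/255 = 255 - 8931/255 ≈ 255 - 35.024 = 219.976 → 220
G: 255 - (255-249)×(255-253)/255 = 255 - 12/255 ≈ 255 - 0.047 = 254.953 → 255
B: 255 - (255-121)×(255-29)/255 = 255 - 30284/255 ≈ 255 - 118.761 = 136.239 → 136
= RGB(220, 255, 136)


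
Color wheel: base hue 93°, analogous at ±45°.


Base hue: 93°
Left analog: (93 - 45) mod 360 = 48°
Right analog: (93 + 45) mod 360 = 138°
Analogous hues = 48° and 138°


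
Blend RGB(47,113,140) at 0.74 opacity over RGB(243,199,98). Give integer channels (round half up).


C = α×F + (1-α)×B, with 1-α = 0.26
R: 0.74×47 + 0.26×243 = 34.78 + 63.18 = 97.96 → 98
G: 0.74×113 + 0.26×199 = 83.62 + 51.74 = 135.36 → 135
B: 0.74×140 + 0.26×98 = 103.60 + 25.48 = 129.08 → 129
= RGB(98, 135, 129)


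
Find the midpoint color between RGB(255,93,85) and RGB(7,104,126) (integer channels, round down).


Midpoint: each channel = ⌊(C₁+C₂)/2⌋
R: ⌊(255+7)/2⌋ = 131
G: ⌊(93+104)/2⌋ = 98
B: ⌊(85+126)/2⌋ = 105
= RGB(131, 98, 105)


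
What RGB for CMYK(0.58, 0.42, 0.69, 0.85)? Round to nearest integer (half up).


R = 255 × (1-C) × (1-K) = 255 × 0.42 × 0.15 = 16.065 → 16
G = 255 × (1-M) × (1-K) = 255 × 0.58 × 0.15 = 22.185 → 22
B = 255 × (1-Y) × (1-K) = 255 × 0.31 × 0.15 = 11.8575 → 12
= RGB(16, 22, 12)


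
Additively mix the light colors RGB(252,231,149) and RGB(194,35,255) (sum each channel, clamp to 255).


Additive: each channel = min(255, C₁+C₂)
R: 252+194 = 446 → 255
G: 231+35 = 266 → 255
B: 149+255 = 404 → 255
= RGB(255, 255, 255)


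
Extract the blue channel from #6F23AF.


Color: #6F23AF
R = 6F = 111
G = 23 = 35
B = AF = 175
Blue = 175


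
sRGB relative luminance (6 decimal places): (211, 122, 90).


Linearize each channel (sRGB transfer function): c = v/255; c_lin = c/12.92 if c ≤ 0.04045, else ((c+0.055)/1.055)^2.4
  R: 211/255 ≈ 0.827451 > 0.04045 → ((0.827451+0.055)/1.055)^2.4 ≈ 0.651406
  G: 122/255 ≈ 0.478431 > 0.04045 → ((0.478431+0.055)/1.055)^2.4 ≈ 0.194618
  B: 90/255 ≈ 0.352941 > 0.04045 → ((0.352941+0.055)/1.055)^2.4 ≈ 0.102242
R_lin = 0.651406, G_lin = 0.194618, B_lin = 0.102242
L = 0.2126×R + 0.7152×G + 0.0722×B
L = 0.2126×0.651406 + 0.7152×0.194618 + 0.0722×0.102242
L ≈ 0.285061


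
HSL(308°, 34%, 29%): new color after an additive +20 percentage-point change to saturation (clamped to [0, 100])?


Original S = 34%
Adjustment = +20 percentage points
New S = 34 + (20) = 54
Clamp to [0, 100] → 54
= HSL(308°, 54%, 29%)


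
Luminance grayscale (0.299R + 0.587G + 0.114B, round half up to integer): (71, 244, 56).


Gray = 0.299×R + 0.587×G + 0.114×B
Gray = 0.299×71 + 0.587×244 + 0.114×56
Gray = 21.229 + 143.228 + 6.384
Gray = 170.841 → round half up → 171
Gray = 171


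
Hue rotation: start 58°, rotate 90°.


New hue = (H + rotation) mod 360
New hue = (58 + 90) mod 360
= 148 mod 360
= 148°


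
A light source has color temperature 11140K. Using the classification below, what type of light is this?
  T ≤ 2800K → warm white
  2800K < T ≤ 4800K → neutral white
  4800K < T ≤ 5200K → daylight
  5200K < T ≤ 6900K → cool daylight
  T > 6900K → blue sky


Temperature: 11140K
11140K > 6900K → blue sky
Classification: blue sky


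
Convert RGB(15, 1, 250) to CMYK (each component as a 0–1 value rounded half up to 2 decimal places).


R'=15/255≈0.0588, G'=1/255≈0.0039, B'=250/255≈0.9804
K = 1 - max(R',G',B') = 1 - 250/255 = 5/255 = 0.01960… → 0.02
(1-R'-K)/(1-K) simplifies to (max-R)/max with max = 250:
C = (250-15)/250 = 235/250 = 0.94 → 0.94
M = (250-1)/250 = 249/250 = 0.996 → 1.00
Y = (250-250)/250 = 0/250 = 0 → 0.00
= CMYK(0.94, 1.00, 0.00, 0.02)


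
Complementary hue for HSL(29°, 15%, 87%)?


Complement = opposite side of color wheel = hue + 180°
H' = (29 + 180) mod 360 = 209°
S and L unchanged.
= HSL(209°, 15%, 87%)


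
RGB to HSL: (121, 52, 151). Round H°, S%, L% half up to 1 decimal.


Normalize: R'=121/255≈0.4745, G'=52/255≈0.2039, B'=151/255≈0.5922
Max=151/255, Min=52/255, Δ=Max-Min=99/255
L = (Max+Min)/2 = (151+52)/510 = 203/510 = 0.39803… → L = 39.8%
L ≤ 0.5 → S = Δ/(Max+Min) = 99/(151+52) = 99/203 = 0.48768… → S = 48.8%
(the 1/255 factors cancel in S and H, so raw channel differences can be used)
Max is B' → H = 60 × ((R-G)/Δ + 4) = 60 × ((121-52)/99 + 4)
  69/99 + 4 = 0.6969… + 4 = 4.6969…
  H = 60 × 4.6969… = 281.818…° → H = 281.8°
= HSL(281.8°, 48.8%, 39.8%)


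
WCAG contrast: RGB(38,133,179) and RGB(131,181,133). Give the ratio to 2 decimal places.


Linearize each sRGB channel c=v/255: c/12.92 if c ≤ 0.04045 else ((c+0.055)/1.055)^2.4
L = 0.2126×R_lin + 0.7152×G_lin + 0.0722×B_lin
Color 1 (38,133,179):
  R=38: 38/255≈0.1490 > 0.04045 → ((0.1490+0.055)/1.055)^2.4 ≈ 0.01938
  G=133: 133/255≈0.5216 > 0.04045 → ((0.5216+0.055)/1.055)^2.4 ≈ 0.23455
  B=179: 179/255≈0.7020 > 0.04045 → ((0.7020+0.055)/1.055)^2.4 ≈ 0.45079
  L1 = 0.2126×0.01938 + 0.7152×0.23455 + 0.0722×0.45079 ≈ 0.20442
Color 2 (131,181,133):
  R=131: 131/255≈0.5137 > 0.04045 → ((0.5137+0.055)/1.055)^2.4 ≈ 0.22697
  G=181: 181/255≈0.7098 > 0.04045 → ((0.7098+0.055)/1.055)^2.4 ≈ 0.46208
  B=133: 133/255≈0.5216 > 0.04045 → ((0.5216+0.055)/1.055)^2.4 ≈ 0.23455
  L2 = 0.2126×0.22697 + 0.7152×0.46208 + 0.0722×0.23455 ≈ 0.39566
Lighter = 0.39566, Darker = 0.20442
Ratio = (L_lighter + 0.05) / (L_darker + 0.05)
Ratio = (0.39566 + 0.05) / (0.20442 + 0.05) = 0.44566 / 0.25442 ≈ 1.7517
Ratio ≈ 1.75:1


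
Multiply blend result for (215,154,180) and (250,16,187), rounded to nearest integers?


Multiply: C = A×B/255, rounded to nearest integer
R: 215×250/255 = 53750/255 ≈ 210.784 → 211
G: 154×16/255 = 2464/255 ≈ 9.663 → 10
B: 180×187/255 = 33660/255 ≈ 132.000 → 132
= RGB(211, 10, 132)


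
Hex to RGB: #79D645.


79 → 121 (R)
D6 → 214 (G)
45 → 69 (B)
= RGB(121, 214, 69)


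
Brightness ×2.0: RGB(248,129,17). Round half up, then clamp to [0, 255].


Multiply each channel by 2.0, round half up, clamp to [0, 255]
R: 248×2.0 = 496 → clamp → 255
G: 129×2.0 = 258 → clamp → 255
B: 17×2.0 = 34
= RGB(255, 255, 34)


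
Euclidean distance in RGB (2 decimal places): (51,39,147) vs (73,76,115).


d = √[(R₁-R₂)² + (G₁-G₂)² + (B₁-B₂)²]
d = √[(51-73)² + (39-76)² + (147-115)²]
d = √[484 + 1369 + 1024]
d = √2877
d ≈ 53.64


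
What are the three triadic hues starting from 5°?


Triadic: equally spaced at 120° intervals
H1 = 5°
H2 = (5 + 120) mod 360 = 125°
H3 = (5 + 240) mod 360 = 245°
Triadic = 5°, 125°, 245°


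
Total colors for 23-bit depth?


Colors = 2^bits = 2^23
= 8,388,608 colors


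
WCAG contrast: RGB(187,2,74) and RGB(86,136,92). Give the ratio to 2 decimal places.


Linearize each sRGB channel c=v/255: c/12.92 if c ≤ 0.04045 else ((c+0.055)/1.055)^2.4
L = 0.2126×R_lin + 0.7152×G_lin + 0.0722×B_lin
Color 1 (187,2,74):
  R=187: 187/255≈0.7333 > 0.04045 → ((0.7333+0.055)/1.055)^2.4 ≈ 0.49693
  G=2: 2/255≈0.0078 ≤ 0.04045 → 0.0078/12.92 ≈ 0.00061
  B=74: 74/255≈0.2902 > 0.04045 → ((0.2902+0.055)/1.055)^2.4 ≈ 0.06848
  L1 = 0.2126×0.49693 + 0.7152×0.00061 + 0.0722×0.06848 ≈ 0.11103
Color 2 (86,136,92):
  R=86: 86/255≈0.3373 > 0.04045 → ((0.3373+0.055)/1.055)^2.4 ≈ 0.09306
  G=136: 136/255≈0.5333 > 0.04045 → ((0.5333+0.055)/1.055)^2.4 ≈ 0.24620
  B=92: 92/255≈0.3608 > 0.04045 → ((0.3608+0.055)/1.055)^2.4 ≈ 0.10702
  L2 = 0.2126×0.09306 + 0.7152×0.24620 + 0.0722×0.10702 ≈ 0.20359
Lighter = 0.20359, Darker = 0.11103
Ratio = (L_lighter + 0.05) / (L_darker + 0.05)
Ratio = (0.20359 + 0.05) / (0.11103 + 0.05) = 0.25359 / 0.16103 ≈ 1.5749
Ratio ≈ 1.57:1


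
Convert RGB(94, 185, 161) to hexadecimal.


R = 94 → 5E (hex)
G = 185 → B9 (hex)
B = 161 → A1 (hex)
Hex = #5EB9A1


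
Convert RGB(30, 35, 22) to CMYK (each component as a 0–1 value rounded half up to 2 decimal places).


R'=30/255≈0.1176, G'=35/255≈0.1373, B'=22/255≈0.0863
K = 1 - max(R',G',B') = 1 - 35/255 = 220/255 = 0.86274… → 0.86
(1-R'-K)/(1-K) simplifies to (max-R)/max with max = 35:
C = (35-30)/35 = 5/35 = 0.14285… → 0.14
M = (35-35)/35 = 0/35 = 0 → 0.00
Y = (35-22)/35 = 13/35 = 0.37142… → 0.37
= CMYK(0.14, 0.00, 0.37, 0.86)


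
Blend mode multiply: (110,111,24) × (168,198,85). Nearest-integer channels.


Multiply: C = A×B/255, rounded to nearest integer
R: 110×168/255 = 18480/255 ≈ 72.471 → 72
G: 111×198/255 = 21978/255 ≈ 86.188 → 86
B: 24×85/255 = 2040/255 ≈ 8.000 → 8
= RGB(72, 86, 8)


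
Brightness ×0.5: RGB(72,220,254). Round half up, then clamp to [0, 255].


Multiply each channel by 0.5, round half up, clamp to [0, 255]
R: 72×0.5 = 36
G: 220×0.5 = 110
B: 254×0.5 = 127
= RGB(36, 110, 127)


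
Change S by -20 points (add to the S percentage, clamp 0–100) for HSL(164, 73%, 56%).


Original S = 73%
Adjustment = -20 percentage points
New S = 73 + (-20) = 53
Clamp to [0, 100] → 53
= HSL(164°, 53%, 56%)


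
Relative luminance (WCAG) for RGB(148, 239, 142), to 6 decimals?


Linearize each channel (sRGB transfer function): c = v/255; c_lin = c/12.92 if c ≤ 0.04045, else ((c+0.055)/1.055)^2.4
  R: 148/255 ≈ 0.580392 > 0.04045 → ((0.580392+0.055)/1.055)^2.4 ≈ 0.296138
  G: 239/255 ≈ 0.937255 > 0.04045 → ((0.937255+0.055)/1.055)^2.4 ≈ 0.863157
  B: 142/255 ≈ 0.556863 > 0.04045 → ((0.556863+0.055)/1.055)^2.4 ≈ 0.270498
R_lin = 0.296138, G_lin = 0.863157, B_lin = 0.270498
L = 0.2126×R + 0.7152×G + 0.0722×B
L = 0.2126×0.296138 + 0.7152×0.863157 + 0.0722×0.270498
L ≈ 0.699819


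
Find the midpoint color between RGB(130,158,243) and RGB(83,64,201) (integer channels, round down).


Midpoint: each channel = ⌊(C₁+C₂)/2⌋
R: ⌊(130+83)/2⌋ = 106
G: ⌊(158+64)/2⌋ = 111
B: ⌊(243+201)/2⌋ = 222
= RGB(106, 111, 222)


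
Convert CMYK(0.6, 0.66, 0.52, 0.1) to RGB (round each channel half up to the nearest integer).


R = 255 × (1-C) × (1-K) = 255 × 0.40 × 0.90 = 91.8 → 92
G = 255 × (1-M) × (1-K) = 255 × 0.34 × 0.90 = 78.03 → 78
B = 255 × (1-Y) × (1-K) = 255 × 0.48 × 0.90 = 110.16 → 110
= RGB(92, 78, 110)


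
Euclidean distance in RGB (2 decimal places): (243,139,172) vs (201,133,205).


d = √[(R₁-R₂)² + (G₁-G₂)² + (B₁-B₂)²]
d = √[(243-201)² + (139-133)² + (172-205)²]
d = √[1764 + 36 + 1089]
d = √2889
d ≈ 53.75


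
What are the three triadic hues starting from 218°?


Triadic: equally spaced at 120° intervals
H1 = 218°
H2 = (218 + 120) mod 360 = 338°
H3 = (218 + 240) mod 360 = 98°
Triadic = 218°, 338°, 98°


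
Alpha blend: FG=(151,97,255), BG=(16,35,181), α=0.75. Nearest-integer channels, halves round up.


C = α×F + (1-α)×B, with 1-α = 0.25
R: 0.75×151 + 0.25×16 = 113.25 + 4.00 = 117.25 → 117
G: 0.75×97 + 0.25×35 = 72.75 + 8.75 = 81.50 → 82
B: 0.75×255 + 0.25×181 = 191.25 + 45.25 = 236.50 → 237
= RGB(117, 82, 237)


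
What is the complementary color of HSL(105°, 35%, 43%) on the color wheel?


Complement = opposite side of color wheel = hue + 180°
H' = (105 + 180) mod 360 = 285°
S and L unchanged.
= HSL(285°, 35%, 43%)


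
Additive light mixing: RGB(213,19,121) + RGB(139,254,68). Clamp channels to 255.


Additive: each channel = min(255, C₁+C₂)
R: 213+139 = 352 → 255
G: 19+254 = 273 → 255
B: 121+68 = 189 → 189
= RGB(255, 255, 189)


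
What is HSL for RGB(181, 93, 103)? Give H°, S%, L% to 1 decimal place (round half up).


Normalize: R'=181/255≈0.7098, G'=93/255≈0.3647, B'=103/255≈0.4039
Max=181/255, Min=93/255, Δ=Max-Min=88/255
L = (Max+Min)/2 = (181+93)/510 = 274/510 = 0.53725… → L = 53.7%
L > 0.5 → S = Δ/(2-Max-Min) = 88/(510-181-93) = 88/236 = 0.37288… → S = 37.3%
(the 1/255 factors cancel in S and H, so raw channel differences can be used)
Max is R' → H = 60 × (((G-B)/Δ) mod 6) = 60 × (((93-103)/88) mod 6)
  (-10)/88 = -0.1136…; negative, so add 6 → 5.8863…
  H = 60 × 5.8863… = 353.181…° → H = 353.2°
= HSL(353.2°, 37.3%, 53.7%)


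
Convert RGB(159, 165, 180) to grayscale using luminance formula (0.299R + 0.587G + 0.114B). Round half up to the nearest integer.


Gray = 0.299×R + 0.587×G + 0.114×B
Gray = 0.299×159 + 0.587×165 + 0.114×180
Gray = 47.541 + 96.855 + 20.520
Gray = 164.916 → round half up → 165
Gray = 165


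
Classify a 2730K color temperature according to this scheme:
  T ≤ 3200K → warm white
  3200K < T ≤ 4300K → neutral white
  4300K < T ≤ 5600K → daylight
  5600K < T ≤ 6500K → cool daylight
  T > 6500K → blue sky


Temperature: 2730K
2730K ≤ 3200K → warm white
Classification: warm white


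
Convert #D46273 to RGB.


D4 → 212 (R)
62 → 98 (G)
73 → 115 (B)
= RGB(212, 98, 115)


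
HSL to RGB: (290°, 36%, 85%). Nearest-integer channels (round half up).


H=290°, S=0.36, L=0.85
C = (1-|2L-1|)×S = (1-|0.70|)×0.36 = 0.108
H' = H/60 = 290/60 ≈ 4.8333; X = C×(1-|H' mod 2 - 1|) = 0.09
m = L - C/2 = 0.85 - 0.054 = 0.796
Sector ⌊H'⌋ = 4 → (R',G',B') = (0.09, 0.0, 0.108)
RGB = ((R'+m)×255, (G'+m)×255, (B'+m)×255) = (225.93, 202.98, 230.52)
Round half up → RGB(226, 203, 231)


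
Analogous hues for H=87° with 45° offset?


Base hue: 87°
Left analog: (87 - 45) mod 360 = 42°
Right analog: (87 + 45) mod 360 = 132°
Analogous hues = 42° and 132°


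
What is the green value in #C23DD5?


Color: #C23DD5
R = C2 = 194
G = 3D = 61
B = D5 = 213
Green = 61


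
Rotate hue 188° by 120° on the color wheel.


New hue = (H + rotation) mod 360
New hue = (188 + 120) mod 360
= 308 mod 360
= 308°


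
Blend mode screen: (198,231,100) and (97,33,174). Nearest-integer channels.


Screen: C = 255 - (255-A)×(255-B)/255, rounded to nearest integer
R: 255 - (255-198)×(255-97)/255 = 255 - 9006/255 ≈ 255 - 35.318 = 219.682 → 220
G: 255 - (255-231)×(255-33)/255 = 255 - 5328/255 ≈ 255 - 20.894 = 234.106 → 234
B: 255 - (255-100)×(255-174)/255 = 255 - 12555/255 ≈ 255 - 49.235 = 205.765 → 206
= RGB(220, 234, 206)


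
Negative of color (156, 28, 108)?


Invert: (255-R, 255-G, 255-B)
R: 255-156 = 99
G: 255-28 = 227
B: 255-108 = 147
= RGB(99, 227, 147)


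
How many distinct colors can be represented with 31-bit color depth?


Colors = 2^bits = 2^31
= 2,147,483,648 colors


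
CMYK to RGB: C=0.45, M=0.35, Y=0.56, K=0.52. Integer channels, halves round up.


R = 255 × (1-C) × (1-K) = 255 × 0.55 × 0.48 = 67.32 → 67
G = 255 × (1-M) × (1-K) = 255 × 0.65 × 0.48 = 79.56 → 80
B = 255 × (1-Y) × (1-K) = 255 × 0.44 × 0.48 = 53.856 → 54
= RGB(67, 80, 54)


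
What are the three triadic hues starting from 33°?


Triadic: equally spaced at 120° intervals
H1 = 33°
H2 = (33 + 120) mod 360 = 153°
H3 = (33 + 240) mod 360 = 273°
Triadic = 33°, 153°, 273°


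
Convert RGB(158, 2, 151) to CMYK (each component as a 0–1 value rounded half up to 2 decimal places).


R'=158/255≈0.6196, G'=2/255≈0.0078, B'=151/255≈0.5922
K = 1 - max(R',G',B') = 1 - 158/255 = 97/255 = 0.38039… → 0.38
(1-R'-K)/(1-K) simplifies to (max-R)/max with max = 158:
C = (158-158)/158 = 0/158 = 0 → 0.00
M = (158-2)/158 = 156/158 = 0.98734… → 0.99
Y = (158-151)/158 = 7/158 = 0.04430… → 0.04
= CMYK(0.00, 0.99, 0.04, 0.38)


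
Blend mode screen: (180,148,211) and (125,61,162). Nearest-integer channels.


Screen: C = 255 - (255-A)×(255-B)/255, rounded to nearest integer
R: 255 - (255-180)×(255-125)/255 = 255 - 9750/255 ≈ 255 - 38.235 = 216.765 → 217
G: 255 - (255-148)×(255-61)/255 = 255 - 20758/255 ≈ 255 - 81.404 = 173.596 → 174
B: 255 - (255-211)×(255-162)/255 = 255 - 4092/255 ≈ 255 - 16.047 = 238.953 → 239
= RGB(217, 174, 239)


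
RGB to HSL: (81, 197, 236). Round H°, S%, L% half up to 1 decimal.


Normalize: R'=81/255≈0.3176, G'=197/255≈0.7725, B'=236/255≈0.9255
Max=236/255, Min=81/255, Δ=Max-Min=155/255
L = (Max+Min)/2 = (236+81)/510 = 317/510 = 0.62156… → L = 62.2%
L > 0.5 → S = Δ/(2-Max-Min) = 155/(510-236-81) = 155/193 = 0.80310… → S = 80.3%
(the 1/255 factors cancel in S and H, so raw channel differences can be used)
Max is B' → H = 60 × ((R-G)/Δ + 4) = 60 × ((81-197)/155 + 4)
  -116/155 + 4 = -0.7483… + 4 = 3.2516…
  H = 60 × 3.2516… = 195.096…° → H = 195.1°
= HSL(195.1°, 80.3%, 62.2%)


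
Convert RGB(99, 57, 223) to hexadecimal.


R = 99 → 63 (hex)
G = 57 → 39 (hex)
B = 223 → DF (hex)
Hex = #6339DF


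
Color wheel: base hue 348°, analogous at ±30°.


Base hue: 348°
Left analog: (348 - 30) mod 360 = 318°
Right analog: (348 + 30) mod 360 = 18°
Analogous hues = 318° and 18°


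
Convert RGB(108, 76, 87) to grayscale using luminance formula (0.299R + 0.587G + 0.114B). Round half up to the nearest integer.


Gray = 0.299×R + 0.587×G + 0.114×B
Gray = 0.299×108 + 0.587×76 + 0.114×87
Gray = 32.292 + 44.612 + 9.918
Gray = 86.822 → round half up → 87
Gray = 87


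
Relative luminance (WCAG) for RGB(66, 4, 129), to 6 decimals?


Linearize each channel (sRGB transfer function): c = v/255; c_lin = c/12.92 if c ≤ 0.04045, else ((c+0.055)/1.055)^2.4
  R: 66/255 ≈ 0.258824 > 0.04045 → ((0.258824+0.055)/1.055)^2.4 ≈ 0.054480
  G: 4/255 ≈ 0.015686 ≤ 0.04045 → 0.015686/12.92 ≈ 0.001214
  B: 129/255 ≈ 0.505882 > 0.04045 → ((0.505882+0.055)/1.055)^2.4 ≈ 0.219526
R_lin = 0.054480, G_lin = 0.001214, B_lin = 0.219526
L = 0.2126×R + 0.7152×G + 0.0722×B
L = 0.2126×0.054480 + 0.7152×0.001214 + 0.0722×0.219526
L ≈ 0.028301


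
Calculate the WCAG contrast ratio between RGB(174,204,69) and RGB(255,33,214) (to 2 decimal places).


Linearize each sRGB channel c=v/255: c/12.92 if c ≤ 0.04045 else ((c+0.055)/1.055)^2.4
L = 0.2126×R_lin + 0.7152×G_lin + 0.0722×B_lin
Color 1 (174,204,69):
  R=174: 174/255≈0.6824 > 0.04045 → ((0.6824+0.055)/1.055)^2.4 ≈ 0.42327
  G=204: 204/255≈0.8000 > 0.04045 → ((0.8000+0.055)/1.055)^2.4 ≈ 0.60383
  B=69: 69/255≈0.2706 > 0.04045 → ((0.2706+0.055)/1.055)^2.4 ≈ 0.05951
  L1 = 0.2126×0.42327 + 0.7152×0.60383 + 0.0722×0.05951 ≈ 0.52614
Color 2 (255,33,214):
  R=255: 255/255≈1.0000 > 0.04045 → ((1.0000+0.055)/1.055)^2.4 ≈ 1.00000
  G=33: 33/255≈0.1294 > 0.04045 → ((0.1294+0.055)/1.055)^2.4 ≈ 0.01521
  B=214: 214/255≈0.8392 > 0.04045 → ((0.8392+0.055)/1.055)^2.4 ≈ 0.67244
  L2 = 0.2126×1.00000 + 0.7152×0.01521 + 0.0722×0.67244 ≈ 0.27203
Lighter = 0.52614, Darker = 0.27203
Ratio = (L_lighter + 0.05) / (L_darker + 0.05)
Ratio = (0.52614 + 0.05) / (0.27203 + 0.05) = 0.57614 / 0.32203 ≈ 1.7891
Ratio ≈ 1.79:1


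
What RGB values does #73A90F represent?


73 → 115 (R)
A9 → 169 (G)
0F → 15 (B)
= RGB(115, 169, 15)


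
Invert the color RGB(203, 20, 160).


Invert: (255-R, 255-G, 255-B)
R: 255-203 = 52
G: 255-20 = 235
B: 255-160 = 95
= RGB(52, 235, 95)


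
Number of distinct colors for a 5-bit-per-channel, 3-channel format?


Total bits = 5 bits/channel × 3 channels = 15 bits
Distinct colors = 2^15
= 32,768 colors


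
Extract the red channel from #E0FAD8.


Color: #E0FAD8
R = E0 = 224
G = FA = 250
B = D8 = 216
Red = 224


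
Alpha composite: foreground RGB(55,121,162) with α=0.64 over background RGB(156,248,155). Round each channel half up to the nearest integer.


C = α×F + (1-α)×B, with 1-α = 0.36
R: 0.64×55 + 0.36×156 = 35.20 + 56.16 = 91.36 → 91
G: 0.64×121 + 0.36×248 = 77.44 + 89.28 = 166.72 → 167
B: 0.64×162 + 0.36×155 = 103.68 + 55.80 = 159.48 → 159
= RGB(91, 167, 159)


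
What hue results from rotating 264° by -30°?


New hue = (H + rotation) mod 360
New hue = (264 -30) mod 360
= 234 mod 360
= 234°


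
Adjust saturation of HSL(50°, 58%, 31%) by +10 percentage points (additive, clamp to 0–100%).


Original S = 58%
Adjustment = +10 percentage points
New S = 58 + (10) = 68
Clamp to [0, 100] → 68
= HSL(50°, 68%, 31%)


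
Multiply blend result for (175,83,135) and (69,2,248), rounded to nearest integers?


Multiply: C = A×B/255, rounded to nearest integer
R: 175×69/255 = 12075/255 ≈ 47.353 → 47
G: 83×2/255 = 166/255 ≈ 0.651 → 1
B: 135×248/255 = 33480/255 ≈ 131.294 → 131
= RGB(47, 1, 131)


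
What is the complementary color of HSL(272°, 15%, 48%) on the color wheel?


Complement = opposite side of color wheel = hue + 180°
H' = (272 + 180) mod 360 = 92°
S and L unchanged.
= HSL(92°, 15%, 48%)


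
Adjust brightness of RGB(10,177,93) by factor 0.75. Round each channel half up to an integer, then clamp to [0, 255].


Multiply each channel by 0.75, round half up, clamp to [0, 255]
R: 10×0.75 = 7.5 → round → 8
G: 177×0.75 = 132.75 → round → 133
B: 93×0.75 = 69.75 → round → 70
= RGB(8, 133, 70)


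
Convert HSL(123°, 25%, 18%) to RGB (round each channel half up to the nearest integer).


H=123°, S=0.25, L=0.18
C = (1-|2L-1|)×S = (1-|-0.64|)×0.25 = 0.09
H' = H/60 = 123/60 ≈ 2.0500; X = C×(1-|H' mod 2 - 1|) = 0.0045
m = L - C/2 = 0.18 - 0.045 = 0.135
Sector ⌊H'⌋ = 2 → (R',G',B') = (0.0, 0.09, 0.0045)
RGB = ((R'+m)×255, (G'+m)×255, (B'+m)×255) = (34.425, 57.375, 35.5725)
Round half up → RGB(34, 57, 36)


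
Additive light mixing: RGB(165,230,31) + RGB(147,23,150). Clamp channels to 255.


Additive: each channel = min(255, C₁+C₂)
R: 165+147 = 312 → 255
G: 230+23 = 253 → 253
B: 31+150 = 181 → 181
= RGB(255, 253, 181)


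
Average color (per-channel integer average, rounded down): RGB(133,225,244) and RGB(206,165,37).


Midpoint: each channel = ⌊(C₁+C₂)/2⌋
R: ⌊(133+206)/2⌋ = 169
G: ⌊(225+165)/2⌋ = 195
B: ⌊(244+37)/2⌋ = 140
= RGB(169, 195, 140)
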